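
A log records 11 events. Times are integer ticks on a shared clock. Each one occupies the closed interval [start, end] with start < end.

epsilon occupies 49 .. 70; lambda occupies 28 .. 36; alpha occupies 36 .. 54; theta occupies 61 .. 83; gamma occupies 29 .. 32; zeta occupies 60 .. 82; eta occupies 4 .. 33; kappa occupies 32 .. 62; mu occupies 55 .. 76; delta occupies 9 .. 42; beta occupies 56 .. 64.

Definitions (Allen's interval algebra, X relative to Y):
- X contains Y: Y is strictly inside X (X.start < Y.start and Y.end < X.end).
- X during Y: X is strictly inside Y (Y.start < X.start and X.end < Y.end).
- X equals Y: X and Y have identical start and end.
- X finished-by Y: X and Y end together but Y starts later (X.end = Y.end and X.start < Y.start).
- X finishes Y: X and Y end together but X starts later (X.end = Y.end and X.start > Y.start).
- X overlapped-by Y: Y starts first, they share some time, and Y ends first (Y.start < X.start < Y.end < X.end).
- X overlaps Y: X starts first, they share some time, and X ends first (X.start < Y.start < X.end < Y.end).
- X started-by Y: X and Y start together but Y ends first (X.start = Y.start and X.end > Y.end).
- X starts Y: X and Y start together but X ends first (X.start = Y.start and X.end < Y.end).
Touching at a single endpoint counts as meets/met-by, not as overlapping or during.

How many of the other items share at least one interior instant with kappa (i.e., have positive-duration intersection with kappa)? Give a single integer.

Target kappa = [32, 62].
alpha [36, 54] → during → counts.
beta [56, 64] → overlapped-by → counts.
delta [9, 42] → overlaps → counts.
epsilon [49, 70] → overlapped-by → counts.
eta [4, 33] → overlaps → counts.
gamma [29, 32] → meets → no.
lambda [28, 36] → overlaps → counts.
mu [55, 76] → overlapped-by → counts.
theta [61, 83] → overlapped-by → counts.
zeta [60, 82] → overlapped-by → counts.
Total: 9.

9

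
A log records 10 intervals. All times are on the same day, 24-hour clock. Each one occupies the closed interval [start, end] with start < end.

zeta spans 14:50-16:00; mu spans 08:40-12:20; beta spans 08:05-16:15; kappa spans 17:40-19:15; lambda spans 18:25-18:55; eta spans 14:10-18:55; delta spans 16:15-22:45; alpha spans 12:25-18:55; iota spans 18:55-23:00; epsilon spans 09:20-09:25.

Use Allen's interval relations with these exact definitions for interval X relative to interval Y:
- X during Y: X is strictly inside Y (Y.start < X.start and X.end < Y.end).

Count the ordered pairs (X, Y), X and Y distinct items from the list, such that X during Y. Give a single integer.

9

Checking all 90 ordered pairs for relation 'during'; matching pairs in alphabetical order:
(epsilon, beta): epsilon during beta ✓
(epsilon, mu): epsilon during mu ✓
(kappa, delta): kappa during delta ✓
(lambda, delta): lambda during delta ✓
(lambda, kappa): lambda during kappa ✓
(mu, beta): mu during beta ✓
(zeta, alpha): zeta during alpha ✓
(zeta, beta): zeta during beta ✓
(zeta, eta): zeta during eta ✓
Count: 9.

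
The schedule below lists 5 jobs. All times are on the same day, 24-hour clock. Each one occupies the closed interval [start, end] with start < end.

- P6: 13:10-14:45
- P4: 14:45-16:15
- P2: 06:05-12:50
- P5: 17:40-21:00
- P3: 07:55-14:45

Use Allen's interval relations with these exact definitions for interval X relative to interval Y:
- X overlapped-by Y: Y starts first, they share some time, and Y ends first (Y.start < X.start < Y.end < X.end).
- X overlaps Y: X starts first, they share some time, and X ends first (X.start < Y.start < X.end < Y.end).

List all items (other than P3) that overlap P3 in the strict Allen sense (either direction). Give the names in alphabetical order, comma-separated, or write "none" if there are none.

Target P3 = [07:55, 14:45].
P2 [06:05, 12:50] → overlaps → yes.
P4 [14:45, 16:15] → met-by → no.
P5 [17:40, 21:00] → after → no.
P6 [13:10, 14:45] → finishes → no.
Result: P2.

P2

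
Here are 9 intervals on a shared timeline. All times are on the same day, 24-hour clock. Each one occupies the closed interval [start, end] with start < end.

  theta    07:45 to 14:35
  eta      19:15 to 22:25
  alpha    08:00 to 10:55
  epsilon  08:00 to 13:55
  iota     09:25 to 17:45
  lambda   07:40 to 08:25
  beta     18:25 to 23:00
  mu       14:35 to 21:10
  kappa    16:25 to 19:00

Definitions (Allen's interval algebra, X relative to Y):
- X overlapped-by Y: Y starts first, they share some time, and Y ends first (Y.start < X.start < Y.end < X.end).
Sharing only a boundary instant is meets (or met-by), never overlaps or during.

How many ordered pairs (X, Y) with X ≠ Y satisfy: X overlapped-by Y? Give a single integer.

11

Checking all 72 ordered pairs for relation 'overlapped-by'; matching pairs in alphabetical order:
(alpha, lambda): alpha overlapped-by lambda ✓
(beta, kappa): beta overlapped-by kappa ✓
(beta, mu): beta overlapped-by mu ✓
(epsilon, lambda): epsilon overlapped-by lambda ✓
(eta, mu): eta overlapped-by mu ✓
(iota, alpha): iota overlapped-by alpha ✓
(iota, epsilon): iota overlapped-by epsilon ✓
(iota, theta): iota overlapped-by theta ✓
(kappa, iota): kappa overlapped-by iota ✓
(mu, iota): mu overlapped-by iota ✓
(theta, lambda): theta overlapped-by lambda ✓
Count: 11.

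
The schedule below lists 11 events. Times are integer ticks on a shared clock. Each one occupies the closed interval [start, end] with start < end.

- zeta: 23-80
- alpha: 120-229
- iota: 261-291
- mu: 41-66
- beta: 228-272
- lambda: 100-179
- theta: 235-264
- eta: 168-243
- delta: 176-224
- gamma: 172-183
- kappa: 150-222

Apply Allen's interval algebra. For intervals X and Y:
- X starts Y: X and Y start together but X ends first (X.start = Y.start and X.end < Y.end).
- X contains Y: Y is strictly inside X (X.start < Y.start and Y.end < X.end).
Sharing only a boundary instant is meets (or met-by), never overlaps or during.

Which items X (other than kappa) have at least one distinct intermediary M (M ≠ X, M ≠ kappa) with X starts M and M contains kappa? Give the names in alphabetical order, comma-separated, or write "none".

none

Target kappa = [150, 222].
Intermediaries M with M contains kappa: alpha.
Via alpha — items with X starts alpha: none.
Union: none.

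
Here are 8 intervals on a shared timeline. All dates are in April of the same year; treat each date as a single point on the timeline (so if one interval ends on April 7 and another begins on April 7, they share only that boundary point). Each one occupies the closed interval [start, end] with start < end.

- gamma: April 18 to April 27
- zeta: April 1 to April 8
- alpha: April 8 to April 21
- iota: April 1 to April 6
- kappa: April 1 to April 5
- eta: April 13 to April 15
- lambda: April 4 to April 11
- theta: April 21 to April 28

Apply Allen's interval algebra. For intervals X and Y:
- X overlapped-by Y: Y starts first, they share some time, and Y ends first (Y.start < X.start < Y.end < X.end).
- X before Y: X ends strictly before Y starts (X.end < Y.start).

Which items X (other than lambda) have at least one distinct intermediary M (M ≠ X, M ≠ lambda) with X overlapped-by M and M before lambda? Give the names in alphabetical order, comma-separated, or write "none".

none

Target lambda = [April 4, April 11].
Intermediaries M with M before lambda: none.
Union: none.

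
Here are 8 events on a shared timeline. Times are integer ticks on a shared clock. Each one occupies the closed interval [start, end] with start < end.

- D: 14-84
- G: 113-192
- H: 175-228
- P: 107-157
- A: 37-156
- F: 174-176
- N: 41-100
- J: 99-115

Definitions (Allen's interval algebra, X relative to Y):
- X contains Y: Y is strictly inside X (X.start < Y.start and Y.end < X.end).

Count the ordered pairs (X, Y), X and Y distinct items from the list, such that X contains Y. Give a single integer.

3

Checking all 56 ordered pairs for relation 'contains'; matching pairs in alphabetical order:
(A, J): A contains J ✓
(A, N): A contains N ✓
(G, F): G contains F ✓
Count: 3.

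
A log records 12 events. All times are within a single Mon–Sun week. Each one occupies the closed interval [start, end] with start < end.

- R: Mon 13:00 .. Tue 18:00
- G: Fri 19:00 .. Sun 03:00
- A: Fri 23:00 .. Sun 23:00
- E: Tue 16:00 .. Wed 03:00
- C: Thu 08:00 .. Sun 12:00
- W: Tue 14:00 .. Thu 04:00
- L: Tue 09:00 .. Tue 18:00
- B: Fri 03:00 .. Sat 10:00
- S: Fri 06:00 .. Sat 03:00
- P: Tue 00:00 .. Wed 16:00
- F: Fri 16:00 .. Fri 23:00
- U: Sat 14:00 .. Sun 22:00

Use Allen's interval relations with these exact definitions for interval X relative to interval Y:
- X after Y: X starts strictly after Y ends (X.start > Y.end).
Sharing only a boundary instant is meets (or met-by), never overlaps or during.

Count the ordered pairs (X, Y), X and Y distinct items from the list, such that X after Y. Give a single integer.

Checking all 132 ordered pairs for relation 'after'; matching pairs in alphabetical order:
(A, E): A after E ✓
(A, L): A after L ✓
(A, P): A after P ✓
(A, R): A after R ✓
(A, W): A after W ✓
(B, E): B after E ✓
(B, L): B after L ✓
(B, P): B after P ✓
(B, R): B after R ✓
(B, W): B after W ✓
(C, E): C after E ✓
(C, L): C after L ✓
(C, P): C after P ✓
(C, R): C after R ✓
(C, W): C after W ✓
(F, E): F after E ✓
(F, L): F after L ✓
(F, P): F after P ✓
(F, R): F after R ✓
(F, W): F after W ✓
(G, E): G after E ✓
(G, L): G after L ✓
(G, P): G after P ✓
(G, R): G after R ✓
... plus 14 further pairs not listed.
Count: 38.

38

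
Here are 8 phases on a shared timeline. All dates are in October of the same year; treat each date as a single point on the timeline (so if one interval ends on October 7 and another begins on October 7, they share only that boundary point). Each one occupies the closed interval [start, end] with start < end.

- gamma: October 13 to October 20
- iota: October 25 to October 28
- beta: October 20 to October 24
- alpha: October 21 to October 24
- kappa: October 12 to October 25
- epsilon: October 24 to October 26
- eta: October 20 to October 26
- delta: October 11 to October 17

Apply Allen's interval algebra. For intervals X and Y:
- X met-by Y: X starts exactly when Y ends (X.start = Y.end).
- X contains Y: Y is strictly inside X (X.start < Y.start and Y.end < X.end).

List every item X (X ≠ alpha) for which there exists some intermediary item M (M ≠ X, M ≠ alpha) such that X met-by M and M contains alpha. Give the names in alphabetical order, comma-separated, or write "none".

iota

Target alpha = [October 21, October 24].
Intermediaries M with M contains alpha: eta, kappa.
Via eta — items with X met-by eta: none.
Via kappa — items with X met-by kappa: iota.
Union: iota.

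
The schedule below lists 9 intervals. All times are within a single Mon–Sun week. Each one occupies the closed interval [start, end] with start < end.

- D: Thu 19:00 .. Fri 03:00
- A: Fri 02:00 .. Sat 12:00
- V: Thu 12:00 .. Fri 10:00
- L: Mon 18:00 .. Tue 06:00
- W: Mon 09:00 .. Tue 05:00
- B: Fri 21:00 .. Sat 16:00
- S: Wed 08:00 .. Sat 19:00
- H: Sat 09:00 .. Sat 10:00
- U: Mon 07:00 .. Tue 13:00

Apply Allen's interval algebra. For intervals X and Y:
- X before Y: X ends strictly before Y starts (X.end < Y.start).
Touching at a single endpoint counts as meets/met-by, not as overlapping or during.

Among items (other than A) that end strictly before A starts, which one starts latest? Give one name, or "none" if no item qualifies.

L

Target A = [Fri 02:00, Sat 12:00].
B [Fri 21:00, Sat 16:00] → overlapped-by → excluded.
D [Thu 19:00, Fri 03:00] → overlaps → excluded.
H [Sat 09:00, Sat 10:00] → during → excluded.
L [Mon 18:00, Tue 06:00] → before → candidate.
S [Wed 08:00, Sat 19:00] → contains → excluded.
U [Mon 07:00, Tue 13:00] → before → candidate.
V [Thu 12:00, Fri 10:00] → overlaps → excluded.
W [Mon 09:00, Tue 05:00] → before → candidate.
Among candidates, latest start is Mon 18:00 → L.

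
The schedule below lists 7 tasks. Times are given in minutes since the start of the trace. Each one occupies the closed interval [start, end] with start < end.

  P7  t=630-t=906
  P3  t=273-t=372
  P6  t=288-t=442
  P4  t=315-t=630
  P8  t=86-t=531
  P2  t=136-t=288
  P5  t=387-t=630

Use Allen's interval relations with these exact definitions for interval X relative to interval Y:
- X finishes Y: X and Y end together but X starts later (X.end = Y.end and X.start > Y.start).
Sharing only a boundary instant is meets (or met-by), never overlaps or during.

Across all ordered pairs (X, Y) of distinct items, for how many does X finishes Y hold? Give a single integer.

Checking all 42 ordered pairs for relation 'finishes'; matching pairs in alphabetical order:
(P5, P4): P5 finishes P4 ✓
Count: 1.

1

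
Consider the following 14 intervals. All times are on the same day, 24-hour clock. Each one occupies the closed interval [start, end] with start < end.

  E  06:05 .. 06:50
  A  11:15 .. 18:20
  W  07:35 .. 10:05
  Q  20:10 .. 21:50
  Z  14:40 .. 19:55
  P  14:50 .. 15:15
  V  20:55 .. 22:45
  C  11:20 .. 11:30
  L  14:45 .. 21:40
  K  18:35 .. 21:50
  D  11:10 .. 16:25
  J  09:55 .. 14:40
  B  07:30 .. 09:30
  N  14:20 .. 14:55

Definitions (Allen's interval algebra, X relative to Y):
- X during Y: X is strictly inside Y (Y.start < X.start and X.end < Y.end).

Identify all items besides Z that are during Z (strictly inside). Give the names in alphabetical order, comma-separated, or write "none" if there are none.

Target Z = [14:40, 19:55].
A [11:15, 18:20] → overlaps → no.
B [07:30, 09:30] → before → no.
C [11:20, 11:30] → before → no.
D [11:10, 16:25] → overlaps → no.
E [06:05, 06:50] → before → no.
J [09:55, 14:40] → meets → no.
K [18:35, 21:50] → overlapped-by → no.
L [14:45, 21:40] → overlapped-by → no.
N [14:20, 14:55] → overlaps → no.
P [14:50, 15:15] → during → yes.
Q [20:10, 21:50] → after → no.
V [20:55, 22:45] → after → no.
W [07:35, 10:05] → before → no.
Result: P.

P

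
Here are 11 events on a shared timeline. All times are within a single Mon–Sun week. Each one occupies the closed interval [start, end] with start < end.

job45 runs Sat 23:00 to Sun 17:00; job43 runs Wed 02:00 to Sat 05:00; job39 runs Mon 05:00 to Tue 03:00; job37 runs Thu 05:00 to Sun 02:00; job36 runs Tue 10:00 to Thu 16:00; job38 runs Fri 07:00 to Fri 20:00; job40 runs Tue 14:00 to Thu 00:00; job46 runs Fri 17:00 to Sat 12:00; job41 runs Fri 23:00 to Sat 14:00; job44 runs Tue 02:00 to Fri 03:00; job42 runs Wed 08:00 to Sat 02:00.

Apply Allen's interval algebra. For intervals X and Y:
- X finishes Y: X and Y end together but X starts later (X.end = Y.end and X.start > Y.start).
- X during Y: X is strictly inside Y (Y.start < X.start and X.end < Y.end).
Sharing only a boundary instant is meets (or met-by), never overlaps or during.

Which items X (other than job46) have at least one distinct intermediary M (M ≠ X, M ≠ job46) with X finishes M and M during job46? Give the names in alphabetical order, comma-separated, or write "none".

Target job46 = [Fri 17:00, Sat 12:00].
Intermediaries M with M during job46: none.
Union: none.

none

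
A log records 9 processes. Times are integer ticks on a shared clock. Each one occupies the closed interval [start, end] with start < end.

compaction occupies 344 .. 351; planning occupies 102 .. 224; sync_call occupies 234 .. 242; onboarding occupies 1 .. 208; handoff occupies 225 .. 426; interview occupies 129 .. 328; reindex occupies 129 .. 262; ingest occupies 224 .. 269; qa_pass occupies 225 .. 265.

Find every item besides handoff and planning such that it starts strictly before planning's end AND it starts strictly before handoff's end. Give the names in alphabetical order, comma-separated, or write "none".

Conditions: its start is strictly before planning's end (X.start < 224) AND its start is strictly before handoff's end (X.start < 426).
compaction: start 344 < 224? ✗; start 344 < 426? ✓ → no.
ingest: start 224 < 224? ✗; start 224 < 426? ✓ → no.
interview: start 129 < 224? ✓; start 129 < 426? ✓ → yes.
onboarding: start 1 < 224? ✓; start 1 < 426? ✓ → yes.
qa_pass: start 225 < 224? ✗; start 225 < 426? ✓ → no.
reindex: start 129 < 224? ✓; start 129 < 426? ✓ → yes.
sync_call: start 234 < 224? ✗; start 234 < 426? ✓ → no.
Result: interview, onboarding, reindex.

interview, onboarding, reindex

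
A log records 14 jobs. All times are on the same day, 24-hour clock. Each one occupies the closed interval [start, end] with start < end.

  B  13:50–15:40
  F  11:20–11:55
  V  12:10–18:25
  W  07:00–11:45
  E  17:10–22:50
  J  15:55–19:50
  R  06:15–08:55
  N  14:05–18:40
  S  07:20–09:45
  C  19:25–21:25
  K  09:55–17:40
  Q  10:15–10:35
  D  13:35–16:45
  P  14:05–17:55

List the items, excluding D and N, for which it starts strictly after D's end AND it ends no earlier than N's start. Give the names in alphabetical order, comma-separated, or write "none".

Conditions: its start is strictly after D's end (X.start > 16:45) AND its end is no earlier than N's start (X.end >= 14:05).
B: start 13:50 > 16:45? ✗; end 15:40 >= 14:05? ✓ → no.
C: start 19:25 > 16:45? ✓; end 21:25 >= 14:05? ✓ → yes.
E: start 17:10 > 16:45? ✓; end 22:50 >= 14:05? ✓ → yes.
F: start 11:20 > 16:45? ✗; end 11:55 >= 14:05? ✗ → no.
J: start 15:55 > 16:45? ✗; end 19:50 >= 14:05? ✓ → no.
K: start 09:55 > 16:45? ✗; end 17:40 >= 14:05? ✓ → no.
P: start 14:05 > 16:45? ✗; end 17:55 >= 14:05? ✓ → no.
Q: start 10:15 > 16:45? ✗; end 10:35 >= 14:05? ✗ → no.
R: start 06:15 > 16:45? ✗; end 08:55 >= 14:05? ✗ → no.
S: start 07:20 > 16:45? ✗; end 09:45 >= 14:05? ✗ → no.
V: start 12:10 > 16:45? ✗; end 18:25 >= 14:05? ✓ → no.
W: start 07:00 > 16:45? ✗; end 11:45 >= 14:05? ✗ → no.
Result: C, E.

C, E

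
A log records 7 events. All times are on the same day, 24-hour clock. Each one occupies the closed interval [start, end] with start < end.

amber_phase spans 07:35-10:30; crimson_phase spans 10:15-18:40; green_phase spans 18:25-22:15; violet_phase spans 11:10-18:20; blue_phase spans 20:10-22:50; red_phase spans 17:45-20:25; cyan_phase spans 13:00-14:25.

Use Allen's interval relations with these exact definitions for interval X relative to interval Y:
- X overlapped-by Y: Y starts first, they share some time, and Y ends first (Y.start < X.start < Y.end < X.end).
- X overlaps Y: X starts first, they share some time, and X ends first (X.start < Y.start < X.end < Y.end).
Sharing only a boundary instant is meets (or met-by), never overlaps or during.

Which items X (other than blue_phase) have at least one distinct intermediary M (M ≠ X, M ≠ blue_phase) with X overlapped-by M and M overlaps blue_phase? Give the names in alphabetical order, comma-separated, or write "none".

green_phase

Target blue_phase = [20:10, 22:50].
Intermediaries M with M overlaps blue_phase: green_phase, red_phase.
Via green_phase — items with X overlapped-by green_phase: none.
Via red_phase — items with X overlapped-by red_phase: green_phase.
Union: green_phase.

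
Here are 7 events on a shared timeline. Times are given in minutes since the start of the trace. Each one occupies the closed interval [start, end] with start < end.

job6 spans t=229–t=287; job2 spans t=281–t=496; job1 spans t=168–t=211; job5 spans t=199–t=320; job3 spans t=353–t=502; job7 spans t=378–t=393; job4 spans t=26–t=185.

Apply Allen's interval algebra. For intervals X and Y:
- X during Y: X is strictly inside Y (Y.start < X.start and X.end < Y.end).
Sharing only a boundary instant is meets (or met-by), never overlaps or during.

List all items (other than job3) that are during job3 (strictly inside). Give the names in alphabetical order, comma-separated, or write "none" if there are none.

Target job3 = [t=353, t=502].
job1 [t=168, t=211] → before → no.
job2 [t=281, t=496] → overlaps → no.
job4 [t=26, t=185] → before → no.
job5 [t=199, t=320] → before → no.
job6 [t=229, t=287] → before → no.
job7 [t=378, t=393] → during → yes.
Result: job7.

job7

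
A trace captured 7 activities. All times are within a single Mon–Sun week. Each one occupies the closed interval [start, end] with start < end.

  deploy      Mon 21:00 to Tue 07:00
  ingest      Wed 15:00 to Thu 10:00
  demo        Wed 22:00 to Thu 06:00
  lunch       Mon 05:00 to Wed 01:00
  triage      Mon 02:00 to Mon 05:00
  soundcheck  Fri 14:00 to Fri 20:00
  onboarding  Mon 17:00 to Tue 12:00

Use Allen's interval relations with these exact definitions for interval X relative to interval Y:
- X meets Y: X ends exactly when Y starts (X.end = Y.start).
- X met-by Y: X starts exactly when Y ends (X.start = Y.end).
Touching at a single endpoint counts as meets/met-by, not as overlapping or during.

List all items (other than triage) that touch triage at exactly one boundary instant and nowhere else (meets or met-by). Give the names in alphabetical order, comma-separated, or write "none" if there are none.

Target triage = [Mon 02:00, Mon 05:00].
demo [Wed 22:00, Thu 06:00] → after → no.
deploy [Mon 21:00, Tue 07:00] → after → no.
ingest [Wed 15:00, Thu 10:00] → after → no.
lunch [Mon 05:00, Wed 01:00] → met-by → yes.
onboarding [Mon 17:00, Tue 12:00] → after → no.
soundcheck [Fri 14:00, Fri 20:00] → after → no.
Result: lunch.

lunch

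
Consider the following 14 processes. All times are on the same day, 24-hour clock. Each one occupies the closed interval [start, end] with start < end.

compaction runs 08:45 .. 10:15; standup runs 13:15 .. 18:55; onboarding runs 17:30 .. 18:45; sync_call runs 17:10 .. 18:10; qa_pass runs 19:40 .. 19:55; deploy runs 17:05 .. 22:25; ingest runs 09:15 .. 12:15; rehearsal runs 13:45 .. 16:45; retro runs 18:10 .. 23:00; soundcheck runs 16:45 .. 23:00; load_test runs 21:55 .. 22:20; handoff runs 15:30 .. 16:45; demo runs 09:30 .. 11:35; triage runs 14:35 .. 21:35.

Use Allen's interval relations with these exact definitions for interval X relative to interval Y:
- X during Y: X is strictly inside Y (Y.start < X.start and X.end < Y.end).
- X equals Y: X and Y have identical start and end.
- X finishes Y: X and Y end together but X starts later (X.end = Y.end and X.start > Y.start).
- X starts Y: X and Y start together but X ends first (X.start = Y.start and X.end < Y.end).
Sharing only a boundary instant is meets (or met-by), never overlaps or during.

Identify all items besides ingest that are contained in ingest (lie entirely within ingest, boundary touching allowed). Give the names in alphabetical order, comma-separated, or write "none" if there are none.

Target ingest = [09:15, 12:15].
compaction [08:45, 10:15] → overlaps → no.
demo [09:30, 11:35] → during → yes.
deploy [17:05, 22:25] → after → no.
handoff [15:30, 16:45] → after → no.
load_test [21:55, 22:20] → after → no.
onboarding [17:30, 18:45] → after → no.
qa_pass [19:40, 19:55] → after → no.
rehearsal [13:45, 16:45] → after → no.
retro [18:10, 23:00] → after → no.
soundcheck [16:45, 23:00] → after → no.
standup [13:15, 18:55] → after → no.
sync_call [17:10, 18:10] → after → no.
triage [14:35, 21:35] → after → no.
Result: demo.

demo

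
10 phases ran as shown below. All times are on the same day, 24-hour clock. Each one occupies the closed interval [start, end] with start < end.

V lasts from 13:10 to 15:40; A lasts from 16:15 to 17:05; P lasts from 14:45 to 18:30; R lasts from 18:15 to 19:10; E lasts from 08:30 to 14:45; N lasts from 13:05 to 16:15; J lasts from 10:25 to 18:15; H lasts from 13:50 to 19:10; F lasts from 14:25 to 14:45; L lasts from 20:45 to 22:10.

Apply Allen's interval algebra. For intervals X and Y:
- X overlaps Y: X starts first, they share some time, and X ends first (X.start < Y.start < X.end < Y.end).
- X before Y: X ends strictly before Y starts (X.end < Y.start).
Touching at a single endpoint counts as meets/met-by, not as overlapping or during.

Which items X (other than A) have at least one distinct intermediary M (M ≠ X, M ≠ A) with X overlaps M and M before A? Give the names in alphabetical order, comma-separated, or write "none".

E

Target A = [16:15, 17:05].
Intermediaries M with M before A: E, F, V.
Via E — items with X overlaps E: none.
Via F — items with X overlaps F: none.
Via V — items with X overlaps V: E.
Union: E.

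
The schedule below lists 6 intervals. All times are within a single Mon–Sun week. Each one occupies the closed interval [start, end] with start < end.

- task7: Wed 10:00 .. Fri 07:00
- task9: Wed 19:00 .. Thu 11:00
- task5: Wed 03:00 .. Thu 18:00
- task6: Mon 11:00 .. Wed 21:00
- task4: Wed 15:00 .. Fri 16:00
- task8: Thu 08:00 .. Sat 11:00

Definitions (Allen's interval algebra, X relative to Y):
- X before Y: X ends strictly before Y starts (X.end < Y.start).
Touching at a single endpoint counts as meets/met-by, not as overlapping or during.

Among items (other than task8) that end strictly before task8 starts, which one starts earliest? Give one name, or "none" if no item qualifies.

Target task8 = [Thu 08:00, Sat 11:00].
task4 [Wed 15:00, Fri 16:00] → overlaps → excluded.
task5 [Wed 03:00, Thu 18:00] → overlaps → excluded.
task6 [Mon 11:00, Wed 21:00] → before → candidate.
task7 [Wed 10:00, Fri 07:00] → overlaps → excluded.
task9 [Wed 19:00, Thu 11:00] → overlaps → excluded.
Among candidates, earliest start is Mon 11:00 → task6.

task6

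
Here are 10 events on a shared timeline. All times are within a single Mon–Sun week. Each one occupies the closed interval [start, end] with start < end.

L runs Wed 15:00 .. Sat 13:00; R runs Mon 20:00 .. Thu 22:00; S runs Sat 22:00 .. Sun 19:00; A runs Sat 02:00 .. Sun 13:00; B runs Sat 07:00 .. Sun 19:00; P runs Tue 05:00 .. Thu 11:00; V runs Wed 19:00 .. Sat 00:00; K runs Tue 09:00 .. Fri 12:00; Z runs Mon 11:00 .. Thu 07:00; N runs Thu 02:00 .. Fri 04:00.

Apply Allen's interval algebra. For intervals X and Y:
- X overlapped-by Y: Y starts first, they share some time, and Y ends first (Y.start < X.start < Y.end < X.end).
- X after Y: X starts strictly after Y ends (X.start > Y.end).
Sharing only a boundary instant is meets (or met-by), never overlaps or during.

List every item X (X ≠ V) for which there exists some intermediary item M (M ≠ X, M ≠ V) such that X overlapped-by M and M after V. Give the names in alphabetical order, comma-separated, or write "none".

Target V = [Wed 19:00, Sat 00:00].
Intermediaries M with M after V: A, B, S.
Via A — items with X overlapped-by A: B, S.
Via B — items with X overlapped-by B: none.
Via S — items with X overlapped-by S: none.
Union: B, S.

B, S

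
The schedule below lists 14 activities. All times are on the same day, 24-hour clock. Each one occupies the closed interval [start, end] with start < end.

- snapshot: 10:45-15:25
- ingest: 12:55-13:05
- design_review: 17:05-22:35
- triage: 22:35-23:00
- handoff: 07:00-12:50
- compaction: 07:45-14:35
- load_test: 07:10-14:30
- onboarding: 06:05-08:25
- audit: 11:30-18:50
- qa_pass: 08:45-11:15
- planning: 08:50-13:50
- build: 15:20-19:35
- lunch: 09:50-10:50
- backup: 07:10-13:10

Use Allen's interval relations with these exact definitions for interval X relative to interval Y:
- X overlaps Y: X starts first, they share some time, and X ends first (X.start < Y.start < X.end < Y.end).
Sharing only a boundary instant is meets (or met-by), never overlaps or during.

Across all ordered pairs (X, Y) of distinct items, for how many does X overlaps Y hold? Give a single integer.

29

Checking all 182 ordered pairs for relation 'overlaps'; matching pairs in alphabetical order:
(audit, build): audit overlaps build ✓
(audit, design_review): audit overlaps design_review ✓
(backup, audit): backup overlaps audit ✓
(backup, compaction): backup overlaps compaction ✓
(backup, planning): backup overlaps planning ✓
(backup, snapshot): backup overlaps snapshot ✓
(build, design_review): build overlaps design_review ✓
(compaction, audit): compaction overlaps audit ✓
(compaction, snapshot): compaction overlaps snapshot ✓
(handoff, audit): handoff overlaps audit ✓
(handoff, backup): handoff overlaps backup ✓
(handoff, compaction): handoff overlaps compaction ✓
(handoff, load_test): handoff overlaps load_test ✓
(handoff, planning): handoff overlaps planning ✓
(handoff, snapshot): handoff overlaps snapshot ✓
(load_test, audit): load_test overlaps audit ✓
(load_test, compaction): load_test overlaps compaction ✓
(load_test, snapshot): load_test overlaps snapshot ✓
(lunch, snapshot): lunch overlaps snapshot ✓
(onboarding, backup): onboarding overlaps backup ✓
(onboarding, compaction): onboarding overlaps compaction ✓
(onboarding, handoff): onboarding overlaps handoff ✓
(onboarding, load_test): onboarding overlaps load_test ✓
(planning, audit): planning overlaps audit ✓
... plus 5 further pairs not listed.
Count: 29.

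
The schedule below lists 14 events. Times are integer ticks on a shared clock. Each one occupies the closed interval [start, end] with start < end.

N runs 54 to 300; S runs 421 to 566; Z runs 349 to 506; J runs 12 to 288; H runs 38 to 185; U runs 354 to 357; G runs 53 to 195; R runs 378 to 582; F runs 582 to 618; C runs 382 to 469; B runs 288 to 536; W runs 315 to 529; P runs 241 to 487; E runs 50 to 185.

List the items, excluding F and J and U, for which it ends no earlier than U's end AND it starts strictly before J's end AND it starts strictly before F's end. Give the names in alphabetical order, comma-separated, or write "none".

Conditions: its end is no earlier than U's end (X.end >= 357) AND its start is strictly before J's end (X.start < 288) AND its start is strictly before F's end (X.start < 618).
B: end 536 >= 357? ✓; start 288 < 288? ✗; start 288 < 618? ✓ → no.
C: end 469 >= 357? ✓; start 382 < 288? ✗; start 382 < 618? ✓ → no.
E: end 185 >= 357? ✗; start 50 < 288? ✓; start 50 < 618? ✓ → no.
G: end 195 >= 357? ✗; start 53 < 288? ✓; start 53 < 618? ✓ → no.
H: end 185 >= 357? ✗; start 38 < 288? ✓; start 38 < 618? ✓ → no.
N: end 300 >= 357? ✗; start 54 < 288? ✓; start 54 < 618? ✓ → no.
P: end 487 >= 357? ✓; start 241 < 288? ✓; start 241 < 618? ✓ → yes.
R: end 582 >= 357? ✓; start 378 < 288? ✗; start 378 < 618? ✓ → no.
S: end 566 >= 357? ✓; start 421 < 288? ✗; start 421 < 618? ✓ → no.
W: end 529 >= 357? ✓; start 315 < 288? ✗; start 315 < 618? ✓ → no.
Z: end 506 >= 357? ✓; start 349 < 288? ✗; start 349 < 618? ✓ → no.
Result: P.

P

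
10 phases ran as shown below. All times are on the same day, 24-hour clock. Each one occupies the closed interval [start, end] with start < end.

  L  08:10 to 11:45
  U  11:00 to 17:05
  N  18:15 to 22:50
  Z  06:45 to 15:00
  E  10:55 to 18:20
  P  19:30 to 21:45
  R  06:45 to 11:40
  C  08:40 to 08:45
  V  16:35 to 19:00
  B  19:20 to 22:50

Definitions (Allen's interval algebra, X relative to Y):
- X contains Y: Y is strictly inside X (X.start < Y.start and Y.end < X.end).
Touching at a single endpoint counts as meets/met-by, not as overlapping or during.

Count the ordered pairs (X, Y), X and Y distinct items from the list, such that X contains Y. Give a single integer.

7

Checking all 90 ordered pairs for relation 'contains'; matching pairs in alphabetical order:
(B, P): B contains P ✓
(E, U): E contains U ✓
(L, C): L contains C ✓
(N, P): N contains P ✓
(R, C): R contains C ✓
(Z, C): Z contains C ✓
(Z, L): Z contains L ✓
Count: 7.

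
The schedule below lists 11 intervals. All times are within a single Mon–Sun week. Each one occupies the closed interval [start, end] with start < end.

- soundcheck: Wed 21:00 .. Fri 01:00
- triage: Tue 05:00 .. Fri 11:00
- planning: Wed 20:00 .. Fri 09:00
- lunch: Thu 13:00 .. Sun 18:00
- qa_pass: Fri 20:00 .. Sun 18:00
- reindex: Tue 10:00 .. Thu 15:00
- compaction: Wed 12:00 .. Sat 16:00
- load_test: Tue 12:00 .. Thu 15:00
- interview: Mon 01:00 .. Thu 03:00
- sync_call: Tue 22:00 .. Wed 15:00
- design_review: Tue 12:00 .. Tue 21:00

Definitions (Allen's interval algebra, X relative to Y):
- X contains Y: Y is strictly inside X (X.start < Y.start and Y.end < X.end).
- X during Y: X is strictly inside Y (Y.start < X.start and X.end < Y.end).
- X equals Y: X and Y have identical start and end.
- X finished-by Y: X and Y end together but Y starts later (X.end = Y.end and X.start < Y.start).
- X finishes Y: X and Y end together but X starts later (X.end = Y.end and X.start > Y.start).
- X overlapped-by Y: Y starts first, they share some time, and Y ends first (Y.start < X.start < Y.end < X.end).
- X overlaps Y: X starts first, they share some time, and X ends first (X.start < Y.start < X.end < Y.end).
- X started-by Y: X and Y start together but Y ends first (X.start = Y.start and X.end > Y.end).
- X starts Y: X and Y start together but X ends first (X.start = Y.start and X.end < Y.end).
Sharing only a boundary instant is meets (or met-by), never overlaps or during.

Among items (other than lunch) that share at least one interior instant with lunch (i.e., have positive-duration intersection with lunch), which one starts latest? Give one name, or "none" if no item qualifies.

Target lunch = [Thu 13:00, Sun 18:00].
compaction [Wed 12:00, Sat 16:00] → overlaps → candidate.
design_review [Tue 12:00, Tue 21:00] → before → excluded.
interview [Mon 01:00, Thu 03:00] → before → excluded.
load_test [Tue 12:00, Thu 15:00] → overlaps → candidate.
planning [Wed 20:00, Fri 09:00] → overlaps → candidate.
qa_pass [Fri 20:00, Sun 18:00] → finishes → candidate.
reindex [Tue 10:00, Thu 15:00] → overlaps → candidate.
soundcheck [Wed 21:00, Fri 01:00] → overlaps → candidate.
sync_call [Tue 22:00, Wed 15:00] → before → excluded.
triage [Tue 05:00, Fri 11:00] → overlaps → candidate.
Among candidates, latest start is Fri 20:00 → qa_pass.

qa_pass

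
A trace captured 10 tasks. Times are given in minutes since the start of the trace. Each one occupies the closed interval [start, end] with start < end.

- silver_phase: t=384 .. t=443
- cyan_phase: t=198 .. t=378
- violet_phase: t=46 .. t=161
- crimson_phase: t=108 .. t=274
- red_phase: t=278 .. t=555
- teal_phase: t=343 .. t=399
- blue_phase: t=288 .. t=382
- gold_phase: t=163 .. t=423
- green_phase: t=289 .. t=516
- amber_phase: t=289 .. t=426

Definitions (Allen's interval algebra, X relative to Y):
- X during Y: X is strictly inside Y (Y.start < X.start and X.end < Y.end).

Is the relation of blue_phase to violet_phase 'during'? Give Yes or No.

No

blue_phase = [t=288, t=382], violet_phase = [t=46, t=161].
Actual relation of blue_phase to violet_phase: after.
Asked whether 'during' holds → No.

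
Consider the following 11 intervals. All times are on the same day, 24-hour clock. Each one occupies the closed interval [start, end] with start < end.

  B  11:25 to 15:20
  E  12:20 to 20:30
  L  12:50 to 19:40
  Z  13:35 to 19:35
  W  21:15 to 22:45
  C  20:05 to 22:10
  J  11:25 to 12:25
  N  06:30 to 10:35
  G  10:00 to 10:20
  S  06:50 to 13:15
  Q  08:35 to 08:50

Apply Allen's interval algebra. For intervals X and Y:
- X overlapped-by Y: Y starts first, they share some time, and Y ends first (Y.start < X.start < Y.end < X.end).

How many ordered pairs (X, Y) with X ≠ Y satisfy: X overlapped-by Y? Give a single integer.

10

Checking all 110 ordered pairs for relation 'overlapped-by'; matching pairs in alphabetical order:
(B, S): B overlapped-by S ✓
(C, E): C overlapped-by E ✓
(E, B): E overlapped-by B ✓
(E, J): E overlapped-by J ✓
(E, S): E overlapped-by S ✓
(L, B): L overlapped-by B ✓
(L, S): L overlapped-by S ✓
(S, N): S overlapped-by N ✓
(W, C): W overlapped-by C ✓
(Z, B): Z overlapped-by B ✓
Count: 10.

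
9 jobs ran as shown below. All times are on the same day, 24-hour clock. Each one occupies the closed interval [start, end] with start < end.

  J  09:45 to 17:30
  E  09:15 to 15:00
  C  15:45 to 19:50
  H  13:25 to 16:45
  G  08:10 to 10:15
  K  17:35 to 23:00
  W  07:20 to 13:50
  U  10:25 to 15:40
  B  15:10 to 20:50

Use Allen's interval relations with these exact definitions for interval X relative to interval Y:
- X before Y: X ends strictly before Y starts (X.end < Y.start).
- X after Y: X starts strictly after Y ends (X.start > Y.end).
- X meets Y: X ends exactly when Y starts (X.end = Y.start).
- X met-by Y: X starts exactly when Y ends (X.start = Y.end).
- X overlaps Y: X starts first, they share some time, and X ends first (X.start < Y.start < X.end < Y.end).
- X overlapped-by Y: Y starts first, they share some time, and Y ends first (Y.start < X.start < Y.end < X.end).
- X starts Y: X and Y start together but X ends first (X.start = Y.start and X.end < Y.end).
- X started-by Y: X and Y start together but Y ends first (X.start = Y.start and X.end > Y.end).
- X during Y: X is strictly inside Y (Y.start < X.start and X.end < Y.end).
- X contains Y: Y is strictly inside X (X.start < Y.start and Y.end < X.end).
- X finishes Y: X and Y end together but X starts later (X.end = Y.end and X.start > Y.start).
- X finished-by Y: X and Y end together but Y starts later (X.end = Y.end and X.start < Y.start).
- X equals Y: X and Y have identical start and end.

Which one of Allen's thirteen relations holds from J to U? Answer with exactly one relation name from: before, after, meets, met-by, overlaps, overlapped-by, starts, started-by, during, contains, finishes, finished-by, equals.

contains

J = [09:45, 17:30]; U = [10:25, 15:40].
Compare endpoints: J.start < U.start, J.start < U.end, J.end > U.start, J.end > U.end.
That pattern is 'contains'.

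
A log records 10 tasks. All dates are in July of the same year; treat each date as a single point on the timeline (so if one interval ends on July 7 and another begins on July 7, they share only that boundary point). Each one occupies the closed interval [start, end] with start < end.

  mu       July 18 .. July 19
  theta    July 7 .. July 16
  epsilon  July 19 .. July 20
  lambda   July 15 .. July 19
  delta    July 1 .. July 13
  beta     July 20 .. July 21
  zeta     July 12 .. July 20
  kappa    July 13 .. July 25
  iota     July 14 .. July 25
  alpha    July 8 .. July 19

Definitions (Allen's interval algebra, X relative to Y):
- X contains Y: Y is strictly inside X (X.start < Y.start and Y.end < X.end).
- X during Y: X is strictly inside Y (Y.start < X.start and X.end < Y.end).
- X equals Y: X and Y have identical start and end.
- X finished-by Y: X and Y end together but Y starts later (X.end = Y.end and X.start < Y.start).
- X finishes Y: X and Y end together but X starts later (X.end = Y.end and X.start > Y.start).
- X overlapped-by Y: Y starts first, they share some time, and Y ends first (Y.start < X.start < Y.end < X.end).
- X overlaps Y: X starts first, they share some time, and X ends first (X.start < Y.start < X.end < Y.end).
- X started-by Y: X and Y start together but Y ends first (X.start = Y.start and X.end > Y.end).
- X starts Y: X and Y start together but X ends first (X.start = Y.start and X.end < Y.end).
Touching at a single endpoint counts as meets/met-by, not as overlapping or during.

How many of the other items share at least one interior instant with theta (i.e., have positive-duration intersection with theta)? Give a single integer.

6

Target theta = [July 7, July 16].
alpha [July 8, July 19] → overlapped-by → counts.
beta [July 20, July 21] → after → no.
delta [July 1, July 13] → overlaps → counts.
epsilon [July 19, July 20] → after → no.
iota [July 14, July 25] → overlapped-by → counts.
kappa [July 13, July 25] → overlapped-by → counts.
lambda [July 15, July 19] → overlapped-by → counts.
mu [July 18, July 19] → after → no.
zeta [July 12, July 20] → overlapped-by → counts.
Total: 6.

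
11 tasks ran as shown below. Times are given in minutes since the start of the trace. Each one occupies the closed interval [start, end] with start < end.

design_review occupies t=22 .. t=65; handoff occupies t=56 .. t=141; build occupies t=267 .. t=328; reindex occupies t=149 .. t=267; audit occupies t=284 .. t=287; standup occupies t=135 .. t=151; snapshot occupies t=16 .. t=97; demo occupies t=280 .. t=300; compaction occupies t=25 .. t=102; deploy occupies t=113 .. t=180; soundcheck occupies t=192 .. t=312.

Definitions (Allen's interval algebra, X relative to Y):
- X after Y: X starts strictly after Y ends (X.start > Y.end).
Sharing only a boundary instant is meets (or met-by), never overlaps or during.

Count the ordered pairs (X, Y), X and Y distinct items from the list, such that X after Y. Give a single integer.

36

Checking all 110 ordered pairs for relation 'after'; matching pairs in alphabetical order:
(audit, compaction): audit after compaction ✓
(audit, deploy): audit after deploy ✓
(audit, design_review): audit after design_review ✓
(audit, handoff): audit after handoff ✓
(audit, reindex): audit after reindex ✓
(audit, snapshot): audit after snapshot ✓
(audit, standup): audit after standup ✓
(build, compaction): build after compaction ✓
(build, deploy): build after deploy ✓
(build, design_review): build after design_review ✓
(build, handoff): build after handoff ✓
(build, snapshot): build after snapshot ✓
(build, standup): build after standup ✓
(demo, compaction): demo after compaction ✓
(demo, deploy): demo after deploy ✓
(demo, design_review): demo after design_review ✓
(demo, handoff): demo after handoff ✓
(demo, reindex): demo after reindex ✓
(demo, snapshot): demo after snapshot ✓
(demo, standup): demo after standup ✓
(deploy, compaction): deploy after compaction ✓
(deploy, design_review): deploy after design_review ✓
(deploy, snapshot): deploy after snapshot ✓
(reindex, compaction): reindex after compaction ✓
... plus 12 further pairs not listed.
Count: 36.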